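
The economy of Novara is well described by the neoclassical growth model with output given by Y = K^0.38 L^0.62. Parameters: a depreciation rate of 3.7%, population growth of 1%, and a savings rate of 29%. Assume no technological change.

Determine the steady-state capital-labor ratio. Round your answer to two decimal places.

Steady state requires s·f(k) = (n + δ)·k, i.e. s·k^α = (n + δ)·k.
Dividing both sides by k: k^(1−α) = s / (n + δ).
k^0.62 = 0.29 / (0.010 + 0.037) = 0.29 / 0.047 = 6.1702
k* = 6.1702^(1/0.62) ≈ 18.8225

k* = 18.82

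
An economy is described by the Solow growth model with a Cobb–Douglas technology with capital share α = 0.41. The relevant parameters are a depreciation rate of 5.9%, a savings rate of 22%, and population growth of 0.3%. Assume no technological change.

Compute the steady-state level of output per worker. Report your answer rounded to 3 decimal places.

y* ≈ 2.411

In steady state, investment equals break-even investment: s·k^α = (n + δ)·k.
Dividing both sides by k: k^(1−α) = s / (n + δ).
k^0.59 = 0.22 / (0.003 + 0.059) = 0.22 / 0.062 = 3.5484
k* = 3.5484^(1/0.59) ≈ 8.5558
y* = (k*)^α = 8.5558^0.41 ≈ 2.4112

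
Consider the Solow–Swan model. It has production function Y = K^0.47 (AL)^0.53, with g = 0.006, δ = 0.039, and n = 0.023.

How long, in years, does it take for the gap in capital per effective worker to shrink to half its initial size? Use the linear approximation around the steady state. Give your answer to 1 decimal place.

Near the steady state the convergence rate is λ = (1 − α)(n + g + δ).
λ = (1 − 0.47) × 0.068 = 0.53 × 0.068 = 0.03604
Half-life = ln 2 / λ = 0.6931 / 0.03604 ≈ 19.23 years

half-life ≈ 19.2 years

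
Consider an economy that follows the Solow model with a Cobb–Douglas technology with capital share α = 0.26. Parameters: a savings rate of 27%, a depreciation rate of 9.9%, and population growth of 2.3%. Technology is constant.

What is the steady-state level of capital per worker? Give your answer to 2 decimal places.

k* ≈ 2.93

At the steady state, Δk = 0, so s·k^α = (n + δ)·k.
Rearranging, k^(1−α) = s / (n + δ).
k^0.74 = 0.27 / (0.023 + 0.099) = 0.27 / 0.122 = 2.2131
k* = 2.2131^(1/0.74) ≈ 2.9256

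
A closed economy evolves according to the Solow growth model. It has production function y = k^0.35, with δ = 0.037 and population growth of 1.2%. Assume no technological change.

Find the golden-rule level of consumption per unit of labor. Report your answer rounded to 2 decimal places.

c_gold ≈ 1.87

At the golden rule, f'(k) = n + δ, so α·k^(α−1) = n + δ and k_gold = (α/(n + δ))^(1/(1−α)).
k_gold = (0.35/0.049)^(1/0.65) = 7.1429^1.5385 ≈ 20.5914
c_gold = f(k_gold) − (n + δ)·k_gold = 2.8826 − 0.049×20.5914 ≈ 1.8736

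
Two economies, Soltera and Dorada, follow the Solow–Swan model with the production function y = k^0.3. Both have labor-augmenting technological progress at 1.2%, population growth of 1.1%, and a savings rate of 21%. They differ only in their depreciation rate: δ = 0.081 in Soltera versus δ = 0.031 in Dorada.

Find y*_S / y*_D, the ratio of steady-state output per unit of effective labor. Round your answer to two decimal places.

ratio ≈ 0.76

Steady-state y* = [s/(n + g + δ)]^(α/(1−α)), so the ratio is [ (s_S/(n + g + δ)_S) / (s_D/(n + g + δ)_D) ]^0.4286.
s_S/(n + g + δ)_S = 0.21/0.104 = 2.0192; s_D/(n + g + δ)_D = 0.21/0.054 = 3.8889.
Ratio = (2.0192/3.8889)^0.4286 = 0.5192^0.4286 ≈ 0.7551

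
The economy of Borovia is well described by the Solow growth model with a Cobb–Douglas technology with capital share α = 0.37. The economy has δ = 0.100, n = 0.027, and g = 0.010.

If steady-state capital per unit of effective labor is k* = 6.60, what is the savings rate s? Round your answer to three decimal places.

Steady state requires s·f(k) = (n + g + δ)·k, i.e. s·k^α = (n + g + δ)·k.
So s / (n + g + δ) = (k*)^(1−α) = 6.60^0.63 = 3.2833.
Therefore s = 3.2833 × (n + g + δ) = 3.2833 × 0.137 = 0.4498.

s ≈ 0.450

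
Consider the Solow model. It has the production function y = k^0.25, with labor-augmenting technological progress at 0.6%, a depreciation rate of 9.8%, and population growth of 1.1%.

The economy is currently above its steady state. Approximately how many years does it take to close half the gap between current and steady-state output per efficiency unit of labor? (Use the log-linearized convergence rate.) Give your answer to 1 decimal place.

Near the steady state the convergence rate is λ = (1 − α)(n + g + δ).
λ = (1 − 0.25) × 0.115 = 0.75 × 0.115 = 0.08625
Half-life = ln 2 / λ = 0.6931 / 0.08625 ≈ 8.04 years

t_½ ≈ 8.0 years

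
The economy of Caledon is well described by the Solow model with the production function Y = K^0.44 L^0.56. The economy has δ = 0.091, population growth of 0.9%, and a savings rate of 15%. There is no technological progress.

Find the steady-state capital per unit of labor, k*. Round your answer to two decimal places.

k* = 2.06

In steady state, investment equals break-even investment: s·k^α = (n + δ)·k.
Dividing both sides by k: k^(1−α) = s / (n + δ).
k^0.56 = 0.15 / (0.009 + 0.091) = 0.15 / 0.100 = 1.5000
k* = 1.5000^(1/0.56) ≈ 2.0628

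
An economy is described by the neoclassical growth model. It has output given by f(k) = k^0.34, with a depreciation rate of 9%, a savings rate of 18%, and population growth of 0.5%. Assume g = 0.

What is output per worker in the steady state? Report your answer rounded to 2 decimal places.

Steady state requires s·f(k) = (n + δ)·k, i.e. s·k^α = (n + δ)·k.
Rearranging, k^(1−α) = s / (n + δ).
k^0.66 = 0.18 / (0.005 + 0.090) = 0.18 / 0.095 = 1.8947
k* = 1.8947^(1/0.66) ≈ 2.6334
y* = (k*)^α = 2.6334^0.34 ≈ 1.3899

y* ≈ 1.39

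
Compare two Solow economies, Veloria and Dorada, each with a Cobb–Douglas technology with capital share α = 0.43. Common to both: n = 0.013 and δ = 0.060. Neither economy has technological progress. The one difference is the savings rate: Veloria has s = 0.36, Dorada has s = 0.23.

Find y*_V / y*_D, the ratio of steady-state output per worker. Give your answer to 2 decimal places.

Steady-state y* = [s/(n + δ)]^(α/(1−α)), so the ratio is [ (s_V/(n + δ)_V) / (s_D/(n + δ)_D) ]^0.7544.
s_V/(n + δ)_V = 0.36/0.073 = 4.9315; s_D/(n + δ)_D = 0.23/0.073 = 3.1507.
Ratio = (4.9315/3.1507)^0.7544 = 1.5652^0.7544 ≈ 1.4021

ratio ≈ 1.40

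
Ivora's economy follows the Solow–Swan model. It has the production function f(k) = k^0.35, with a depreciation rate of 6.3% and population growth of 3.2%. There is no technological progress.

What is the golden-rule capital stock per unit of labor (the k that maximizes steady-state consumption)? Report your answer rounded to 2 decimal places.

k_gold ≈ 7.44

The golden rule sets f'(k) = n + δ, i.e. α·k^(α−1) = n + δ.
So k^(1−α) = α / (n + δ) = 0.35 / 0.095 = 3.6842.
k_gold = 3.6842^(1/0.65) ≈ 7.4353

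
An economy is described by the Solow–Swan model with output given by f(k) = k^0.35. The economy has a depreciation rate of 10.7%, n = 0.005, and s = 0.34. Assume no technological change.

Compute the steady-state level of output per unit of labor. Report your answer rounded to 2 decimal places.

In steady state, investment equals break-even investment: s·k^α = (n + δ)·k.
Rearranging, k^(1−α) = s / (n + δ).
k^0.65 = 0.34 / (0.005 + 0.107) = 0.34 / 0.112 = 3.0357
k* = 3.0357^(1/0.65) ≈ 5.5200
y* = (k*)^α = 5.5200^0.35 ≈ 1.8184

y* = 1.82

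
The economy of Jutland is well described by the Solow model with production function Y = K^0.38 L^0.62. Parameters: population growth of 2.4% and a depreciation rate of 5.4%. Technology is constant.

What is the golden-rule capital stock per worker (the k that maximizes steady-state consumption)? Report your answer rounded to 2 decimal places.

k_gold ≈ 12.86

The golden rule sets f'(k) = n + δ, i.e. α·k^(α−1) = n + δ.
So k^(1−α) = α / (n + δ) = 0.38 / 0.078 = 4.8718.
k_gold = 4.8718^(1/0.62) ≈ 12.8581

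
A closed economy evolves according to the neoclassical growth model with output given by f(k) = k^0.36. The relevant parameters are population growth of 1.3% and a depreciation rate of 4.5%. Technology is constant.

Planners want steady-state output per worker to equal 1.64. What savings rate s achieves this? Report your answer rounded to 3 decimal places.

s ≈ 0.140

Steady state requires s·f(k) = (n + δ)·k, i.e. s·k^α = (n + δ)·k.
Since y* = [s/(n + δ)]^(α/(1−α)), we have s/(n + δ) = (y*)^((1−α)/α) = 1.64^1.7778 = 2.4096.
Therefore s = 2.4096 × (n + δ) = 2.4096 × 0.058 = 0.1398.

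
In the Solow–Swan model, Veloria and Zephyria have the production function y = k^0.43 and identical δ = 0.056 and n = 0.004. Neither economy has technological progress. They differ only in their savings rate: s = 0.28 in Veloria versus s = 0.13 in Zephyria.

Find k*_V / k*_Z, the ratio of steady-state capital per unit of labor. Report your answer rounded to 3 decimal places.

Steady-state k* = [s/(n + δ)]^(1/(1−α)), so the ratio is [ (s_V/(n + δ)_V) / (s_Z/(n + δ)_Z) ]^1.7544.
s_V/(n + δ)_V = 0.28/0.060 = 4.6667; s_Z/(n + δ)_Z = 0.13/0.060 = 2.1667.
Ratio = (4.6667/2.1667)^1.7544 = 2.1538^1.7544 ≈ 3.8422

k*_V / k*_Z ≈ 3.842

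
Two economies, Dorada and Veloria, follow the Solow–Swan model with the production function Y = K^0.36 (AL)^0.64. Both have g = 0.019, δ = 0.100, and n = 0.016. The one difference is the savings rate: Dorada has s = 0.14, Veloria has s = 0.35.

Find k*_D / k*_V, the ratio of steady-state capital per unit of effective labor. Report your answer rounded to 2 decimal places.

Steady-state k* = [s/(n + g + δ)]^(1/(1−α)), so the ratio is [ (s_D/(n + g + δ)_D) / (s_V/(n + g + δ)_V) ]^1.5625.
s_D/(n + g + δ)_D = 0.14/0.135 = 1.0370; s_V/(n + g + δ)_V = 0.35/0.135 = 2.5926.
Ratio = (1.0370/2.5926)^1.5625 = 0.4000^1.5625 ≈ 0.2389

k*_D / k*_V ≈ 0.24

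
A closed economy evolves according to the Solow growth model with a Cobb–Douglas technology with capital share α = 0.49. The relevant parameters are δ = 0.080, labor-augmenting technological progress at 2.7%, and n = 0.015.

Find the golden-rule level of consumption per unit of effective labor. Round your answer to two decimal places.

At the golden rule, f'(k) = n + g + δ, so α·k^(α−1) = n + g + δ and k_gold = (α/(n + g + δ))^(1/(1−α)).
k_gold = (0.49/0.122)^(1/0.51) = 4.0164^1.9608 ≈ 15.2758
c_gold = f(k_gold) − (n + g + δ)·k_gold = 3.8033 − 0.122×15.2758 ≈ 1.9397

c_gold ≈ 1.94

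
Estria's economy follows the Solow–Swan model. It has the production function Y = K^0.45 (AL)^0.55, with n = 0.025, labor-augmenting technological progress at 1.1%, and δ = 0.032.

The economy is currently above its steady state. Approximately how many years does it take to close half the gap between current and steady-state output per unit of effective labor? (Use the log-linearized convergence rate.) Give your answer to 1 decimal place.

Near the steady state the convergence rate is λ = (1 − α)(n + g + δ).
λ = (1 − 0.45) × 0.068 = 0.55 × 0.068 = 0.0374
Half-life = ln 2 / λ = 0.6931 / 0.0374 ≈ 18.53 years

about 18.5 years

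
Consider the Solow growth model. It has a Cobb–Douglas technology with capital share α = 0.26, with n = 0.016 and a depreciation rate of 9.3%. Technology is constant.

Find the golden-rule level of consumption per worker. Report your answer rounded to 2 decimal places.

c_gold ≈ 1.00

At the golden rule, f'(k) = n + δ, so α·k^(α−1) = n + δ and k_gold = (α/(n + δ))^(1/(1−α)).
k_gold = (0.26/0.109)^(1/0.74) = 2.3853^1.3514 ≈ 3.2375
c_gold = f(k_gold) − (n + δ)·k_gold = 1.3572 − 0.109×3.2375 ≈ 1.0043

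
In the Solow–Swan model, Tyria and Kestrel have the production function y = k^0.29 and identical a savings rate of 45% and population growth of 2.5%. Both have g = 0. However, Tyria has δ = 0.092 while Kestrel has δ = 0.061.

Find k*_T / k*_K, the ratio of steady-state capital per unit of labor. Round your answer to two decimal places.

Steady-state k* = [s/(n + δ)]^(1/(1−α)), so the ratio is [ (s_T/(n + δ)_T) / (s_K/(n + δ)_K) ]^1.4085.
s_T/(n + δ)_T = 0.45/0.117 = 3.8462; s_K/(n + δ)_K = 0.45/0.086 = 5.2326.
Ratio = (3.8462/5.2326)^1.4085 = 0.7350^1.4085 ≈ 0.6481

k*_T / k*_K ≈ 0.65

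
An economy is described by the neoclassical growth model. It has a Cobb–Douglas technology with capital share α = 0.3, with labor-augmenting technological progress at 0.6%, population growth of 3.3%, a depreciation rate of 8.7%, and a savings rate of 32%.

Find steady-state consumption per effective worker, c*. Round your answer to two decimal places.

At the steady state, Δk = 0, so s·k^α = (n + g + δ)·k.
Rearranging, k^(1−α) = s / (n + g + δ).
k^0.7 = 0.32 / (0.033 + 0.006 + 0.087) = 0.32 / 0.126 = 2.5397
k* = 2.5397^(1/0.7) ≈ 3.7867
y* = (k*)^α = 3.7867^0.3 ≈ 1.4910
c* = (1 − s)·y* = (1 − 0.32) × 1.4910 ≈ 1.0139

c* ≈ 1.01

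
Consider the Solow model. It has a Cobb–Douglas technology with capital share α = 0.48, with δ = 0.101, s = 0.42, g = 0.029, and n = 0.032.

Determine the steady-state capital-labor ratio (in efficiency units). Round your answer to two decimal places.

In steady state, investment equals break-even investment: s·k^α = (n + g + δ)·k.
Rearranging, k^(1−α) = s / (n + g + δ).
k^0.52 = 0.42 / (0.032 + 0.029 + 0.101) = 0.42 / 0.162 = 2.5926
k* = 2.5926^(1/0.52) ≈ 6.2466

k* ≈ 6.25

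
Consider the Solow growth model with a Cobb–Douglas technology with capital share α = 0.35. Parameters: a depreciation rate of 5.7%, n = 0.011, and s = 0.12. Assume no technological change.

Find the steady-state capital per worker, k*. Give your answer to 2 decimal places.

In steady state, investment equals break-even investment: s·k^α = (n + δ)·k.
Dividing both sides by k: k^(1−α) = s / (n + δ).
k^0.65 = 0.12 / (0.011 + 0.057) = 0.12 / 0.068 = 1.7647
k* = 1.7647^(1/0.65) ≈ 2.3960

k* = 2.40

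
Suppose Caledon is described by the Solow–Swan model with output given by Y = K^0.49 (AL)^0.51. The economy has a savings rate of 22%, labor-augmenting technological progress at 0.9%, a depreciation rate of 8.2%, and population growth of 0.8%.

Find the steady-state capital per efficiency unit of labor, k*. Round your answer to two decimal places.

k* ≈ 4.79

At the steady state, Δk = 0, so s·k^α = (n + g + δ)·k.
Dividing both sides by k: k^(1−α) = s / (n + g + δ).
k^0.51 = 0.22 / (0.008 + 0.009 + 0.082) = 0.22 / 0.099 = 2.2222
k* = 2.2222^(1/0.51) ≈ 4.7859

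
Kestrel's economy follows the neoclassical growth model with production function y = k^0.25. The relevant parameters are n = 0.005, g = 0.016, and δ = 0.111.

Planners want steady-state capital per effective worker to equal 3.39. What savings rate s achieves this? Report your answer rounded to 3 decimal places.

In steady state, investment equals break-even investment: s·k^α = (n + g + δ)·k.
So s / (n + g + δ) = (k*)^(1−α) = 3.39^0.75 = 2.4983.
Therefore s = 2.4983 × (n + g + δ) = 2.4983 × 0.132 = 0.3298.

s ≈ 0.330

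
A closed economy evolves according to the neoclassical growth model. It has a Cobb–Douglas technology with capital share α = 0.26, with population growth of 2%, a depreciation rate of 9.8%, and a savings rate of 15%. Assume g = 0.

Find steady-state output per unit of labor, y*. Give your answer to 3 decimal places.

y* = 1.088

Steady state requires s·f(k) = (n + δ)·k, i.e. s·k^α = (n + δ)·k.
Dividing both sides by k: k^(1−α) = s / (n + δ).
k^0.74 = 0.15 / (0.020 + 0.098) = 0.15 / 0.118 = 1.2712
k* = 1.2712^(1/0.74) ≈ 1.3830
y* = (k*)^α = 1.3830^0.26 ≈ 1.0880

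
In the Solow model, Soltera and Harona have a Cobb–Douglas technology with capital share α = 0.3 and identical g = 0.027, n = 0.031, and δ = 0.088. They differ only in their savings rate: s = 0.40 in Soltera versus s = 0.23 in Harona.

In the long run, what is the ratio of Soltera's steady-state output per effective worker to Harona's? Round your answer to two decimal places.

ratio ≈ 1.27

Steady-state y* = [s/(n + g + δ)]^(α/(1−α)), so the ratio is [ (s_S/(n + g + δ)_S) / (s_H/(n + g + δ)_H) ]^0.4286.
s_S/(n + g + δ)_S = 0.40/0.146 = 2.7397; s_H/(n + g + δ)_H = 0.23/0.146 = 1.5753.
Ratio = (2.7397/1.5753)^0.4286 = 1.7392^0.4286 ≈ 1.2677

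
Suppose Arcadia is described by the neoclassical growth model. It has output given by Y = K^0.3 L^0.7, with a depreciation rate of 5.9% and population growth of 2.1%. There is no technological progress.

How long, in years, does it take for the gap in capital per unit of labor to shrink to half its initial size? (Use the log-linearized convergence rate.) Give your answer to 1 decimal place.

Near the steady state the convergence rate is λ = (1 − α)(n + δ).
λ = (1 − 0.3) × 0.080 = 0.7 × 0.080 = 0.0560
Half-life = ln 2 / λ = 0.6931 / 0.0560 ≈ 12.38 years

t_½ ≈ 12.4 years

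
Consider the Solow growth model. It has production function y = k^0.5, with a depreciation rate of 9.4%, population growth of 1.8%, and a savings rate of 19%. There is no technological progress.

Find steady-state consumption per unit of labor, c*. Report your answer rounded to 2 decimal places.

c* = 1.37

At the steady state, Δk = 0, so s·k^α = (n + δ)·k.
Dividing both sides by k: k^(1−α) = s / (n + δ).
k^0.5 = 0.19 / (0.018 + 0.094) = 0.19 / 0.112 = 1.6964
k* = 1.6964^(1/0.5) ≈ 2.8778
y* = (k*)^α = 2.8778^0.5 ≈ 1.6964
c* = (1 − s)·y* = (1 − 0.19) × 1.6964 ≈ 1.3741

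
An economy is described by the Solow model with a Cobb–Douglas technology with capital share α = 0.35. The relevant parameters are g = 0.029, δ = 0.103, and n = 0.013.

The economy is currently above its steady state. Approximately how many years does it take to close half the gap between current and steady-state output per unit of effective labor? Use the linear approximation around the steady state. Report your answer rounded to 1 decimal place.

about 7.4 years

Near the steady state the convergence rate is λ = (1 − α)(n + g + δ).
λ = (1 − 0.35) × 0.145 = 0.65 × 0.145 = 0.09425
Half-life = ln 2 / λ = 0.6931 / 0.09425 ≈ 7.35 years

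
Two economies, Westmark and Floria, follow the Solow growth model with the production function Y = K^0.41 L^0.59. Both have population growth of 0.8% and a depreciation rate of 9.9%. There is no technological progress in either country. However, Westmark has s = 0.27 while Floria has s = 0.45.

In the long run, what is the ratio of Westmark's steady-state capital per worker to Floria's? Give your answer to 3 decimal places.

k*_W / k*_F ≈ 0.421

Steady-state k* = [s/(n + δ)]^(1/(1−α)), so the ratio is [ (s_W/(n + δ)_W) / (s_F/(n + δ)_F) ]^1.6949.
s_W/(n + δ)_W = 0.27/0.107 = 2.5234; s_F/(n + δ)_F = 0.45/0.107 = 4.2056.
Ratio = (2.5234/4.2056)^1.6949 = 0.6000^1.6949 ≈ 0.4207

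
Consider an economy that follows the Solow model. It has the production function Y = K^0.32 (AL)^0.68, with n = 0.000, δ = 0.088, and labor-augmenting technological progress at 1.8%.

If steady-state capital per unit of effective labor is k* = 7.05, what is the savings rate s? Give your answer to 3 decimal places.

s ≈ 0.400

In steady state, investment equals break-even investment: s·k^α = (n + g + δ)·k.
So s / (n + g + δ) = (k*)^(1−α) = 7.05^0.68 = 3.7737.
Therefore s = 3.7737 × (n + g + δ) = 3.7737 × 0.106 = 0.4000.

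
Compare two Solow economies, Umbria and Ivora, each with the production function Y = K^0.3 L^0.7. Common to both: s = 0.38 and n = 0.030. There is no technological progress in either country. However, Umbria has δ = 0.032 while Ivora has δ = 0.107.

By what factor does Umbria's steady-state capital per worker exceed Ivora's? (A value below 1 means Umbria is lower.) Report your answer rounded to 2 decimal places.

ratio ≈ 3.10

Steady-state k* = [s/(n + δ)]^(1/(1−α)), so the ratio is [ (s_U/(n + δ)_U) / (s_I/(n + δ)_I) ]^1.4286.
s_U/(n + δ)_U = 0.38/0.062 = 6.1290; s_I/(n + δ)_I = 0.38/0.137 = 2.7737.
Ratio = (6.1290/2.7737)^1.4286 = 2.2097^1.4286 ≈ 3.1039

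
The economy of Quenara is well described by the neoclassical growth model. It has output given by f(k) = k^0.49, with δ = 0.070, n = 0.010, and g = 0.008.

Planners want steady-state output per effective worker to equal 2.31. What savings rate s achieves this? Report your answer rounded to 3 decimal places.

s ≈ 0.210

Steady state requires s·f(k) = (n + g + δ)·k, i.e. s·k^α = (n + g + δ)·k.
Since y* = [s/(n + g + δ)]^(α/(1−α)), we have s/(n + g + δ) = (y*)^((1−α)/α) = 2.31^1.0408 = 2.3903.
Therefore s = 2.3903 × (n + g + δ) = 2.3903 × 0.088 = 0.2103.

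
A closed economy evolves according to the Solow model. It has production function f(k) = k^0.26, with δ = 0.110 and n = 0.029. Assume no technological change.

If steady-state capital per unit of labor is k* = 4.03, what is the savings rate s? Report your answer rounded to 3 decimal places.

Steady state requires s·f(k) = (n + δ)·k, i.e. s·k^α = (n + δ)·k.
So s / (n + δ) = (k*)^(1−α) = 4.03^0.74 = 2.8050.
Therefore s = 2.8050 × (n + δ) = 2.8050 × 0.139 = 0.3899.

s ≈ 0.390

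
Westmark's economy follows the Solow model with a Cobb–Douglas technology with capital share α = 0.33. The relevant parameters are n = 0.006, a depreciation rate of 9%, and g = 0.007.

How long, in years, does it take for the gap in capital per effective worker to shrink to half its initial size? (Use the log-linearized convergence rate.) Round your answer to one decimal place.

half-life ≈ 10.0 years

Near the steady state the convergence rate is λ = (1 − α)(n + g + δ).
λ = (1 − 0.33) × 0.103 = 0.67 × 0.103 = 0.06901
Half-life = ln 2 / λ = 0.6931 / 0.06901 ≈ 10.04 years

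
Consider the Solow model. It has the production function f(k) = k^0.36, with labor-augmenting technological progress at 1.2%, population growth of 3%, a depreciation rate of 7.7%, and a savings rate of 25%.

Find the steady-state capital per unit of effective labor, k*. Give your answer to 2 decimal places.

At the steady state, Δk = 0, so s·k^α = (n + g + δ)·k.
Rearranging, k^(1−α) = s / (n + g + δ).
k^0.64 = 0.25 / (0.030 + 0.012 + 0.077) = 0.25 / 0.119 = 2.1008
k* = 2.1008^(1/0.64) ≈ 3.1895

k* = 3.19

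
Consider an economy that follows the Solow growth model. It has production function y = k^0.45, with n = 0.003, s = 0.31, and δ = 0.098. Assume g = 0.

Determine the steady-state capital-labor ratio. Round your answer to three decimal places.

k* ≈ 7.683

Steady state requires s·f(k) = (n + δ)·k, i.e. s·k^α = (n + δ)·k.
Rearranging, k^(1−α) = s / (n + δ).
k^0.55 = 0.31 / (0.003 + 0.098) = 0.31 / 0.101 = 3.0693
k* = 3.0693^(1/0.55) ≈ 7.6829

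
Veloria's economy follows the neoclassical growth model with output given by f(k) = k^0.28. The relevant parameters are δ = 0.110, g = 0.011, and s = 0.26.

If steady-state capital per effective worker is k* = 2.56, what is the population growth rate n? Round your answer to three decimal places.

n ≈ 0.011

At the steady state, Δk = 0, so s·k^α = (n + g + δ)·k.
So s / (n + g + δ) = (k*)^(1−α) = 2.56^0.72 = 1.9676.
Therefore n + g + δ = s / 1.9676 = 0.26 / 1.9676 = 0.1321, so n = 0.1321 − 0.121 = 0.0111.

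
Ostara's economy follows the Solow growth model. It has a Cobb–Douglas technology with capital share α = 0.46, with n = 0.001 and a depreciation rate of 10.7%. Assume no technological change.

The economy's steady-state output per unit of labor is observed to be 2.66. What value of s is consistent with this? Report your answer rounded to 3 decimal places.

s ≈ 0.341

At the steady state, Δk = 0, so s·k^α = (n + δ)·k.
Since y* = [s/(n + δ)]^(α/(1−α)), we have s/(n + δ) = (y*)^((1−α)/α) = 2.66^1.1739 = 3.1533.
Therefore s = 3.1533 × (n + δ) = 3.1533 × 0.108 = 0.3406.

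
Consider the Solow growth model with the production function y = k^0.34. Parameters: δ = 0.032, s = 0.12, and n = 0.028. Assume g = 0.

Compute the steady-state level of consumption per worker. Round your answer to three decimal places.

c* = 1.258

At the steady state, Δk = 0, so s·k^α = (n + δ)·k.
Dividing both sides by k: k^(1−α) = s / (n + δ).
k^0.66 = 0.12 / (0.028 + 0.032) = 0.12 / 0.060 = 2.0000
k* = 2.0000^(1/0.66) ≈ 2.8583
y* = (k*)^α = 2.8583^0.34 ≈ 1.4291
c* = (1 − s)·y* = (1 − 0.12) × 1.4291 ≈ 1.2576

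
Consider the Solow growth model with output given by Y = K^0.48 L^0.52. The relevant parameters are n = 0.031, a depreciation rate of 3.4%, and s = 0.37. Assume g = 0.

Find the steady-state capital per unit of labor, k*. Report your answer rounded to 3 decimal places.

Steady state requires s·f(k) = (n + δ)·k, i.e. s·k^α = (n + δ)·k.
Dividing both sides by k: k^(1−α) = s / (n + δ).
k^0.52 = 0.37 / (0.031 + 0.034) = 0.37 / 0.065 = 5.6923
k* = 5.6923^(1/0.52) ≈ 28.3450

k* = 28.345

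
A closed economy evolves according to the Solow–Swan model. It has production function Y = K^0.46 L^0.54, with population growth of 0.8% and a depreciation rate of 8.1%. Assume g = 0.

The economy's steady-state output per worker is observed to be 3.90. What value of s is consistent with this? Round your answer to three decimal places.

s ≈ 0.440

At the steady state, Δk = 0, so s·k^α = (n + δ)·k.
Since y* = [s/(n + δ)]^(α/(1−α)), we have s/(n + δ) = (y*)^((1−α)/α) = 3.90^1.1739 = 4.9414.
Therefore s = 4.9414 × (n + δ) = 4.9414 × 0.089 = 0.4398.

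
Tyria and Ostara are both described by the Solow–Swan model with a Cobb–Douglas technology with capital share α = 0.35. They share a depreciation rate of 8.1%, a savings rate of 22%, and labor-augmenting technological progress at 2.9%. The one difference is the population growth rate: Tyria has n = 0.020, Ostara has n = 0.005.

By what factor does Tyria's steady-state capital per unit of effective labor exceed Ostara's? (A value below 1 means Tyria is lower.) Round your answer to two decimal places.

Steady-state k* = [s/(n + g + δ)]^(1/(1−α)), so the ratio is [ (s_T/(n + g + δ)_T) / (s_O/(n + g + δ)_O) ]^1.5385.
s_T/(n + g + δ)_T = 0.22/0.130 = 1.6923; s_O/(n + g + δ)_O = 0.22/0.115 = 1.9130.
Ratio = (1.6923/1.9130)^1.5385 = 0.8846^1.5385 ≈ 0.8281

ratio ≈ 0.83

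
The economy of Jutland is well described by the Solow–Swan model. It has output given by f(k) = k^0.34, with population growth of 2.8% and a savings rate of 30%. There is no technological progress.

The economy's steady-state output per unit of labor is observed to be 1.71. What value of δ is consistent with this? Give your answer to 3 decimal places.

δ ≈ 0.078

In steady state, investment equals break-even investment: s·k^α = (n + δ)·k.
Since y* = [s/(n + δ)]^(α/(1−α)), we have s/(n + δ) = (y*)^((1−α)/α) = 1.71^1.9412 = 2.8333.
Therefore n + δ = s / 2.8333 = 0.30 / 2.8333 = 0.1059, so δ = 0.1059 − 0.028 = 0.0779.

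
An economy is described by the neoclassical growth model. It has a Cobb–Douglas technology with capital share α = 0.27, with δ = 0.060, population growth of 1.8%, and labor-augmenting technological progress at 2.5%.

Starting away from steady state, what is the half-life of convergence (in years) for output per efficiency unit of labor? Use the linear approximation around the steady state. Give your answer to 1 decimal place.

Near the steady state the convergence rate is λ = (1 − α)(n + g + δ).
λ = (1 − 0.27) × 0.103 = 0.73 × 0.103 = 0.07519
Half-life = ln 2 / λ = 0.6931 / 0.07519 ≈ 9.22 years

t_½ ≈ 9.2 years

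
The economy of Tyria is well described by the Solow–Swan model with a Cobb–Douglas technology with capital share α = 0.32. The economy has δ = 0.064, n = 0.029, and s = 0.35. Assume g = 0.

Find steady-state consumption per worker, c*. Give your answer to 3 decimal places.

In steady state, investment equals break-even investment: s·k^α = (n + δ)·k.
Rearranging, k^(1−α) = s / (n + δ).
k^0.68 = 0.35 / (0.029 + 0.064) = 0.35 / 0.093 = 3.7634
k* = 3.7634^(1/0.68) ≈ 7.0217
y* = (k*)^α = 7.0217^0.32 ≈ 1.8658
c* = (1 − s)·y* = (1 − 0.35) × 1.8658 ≈ 1.2128

c* = 1.213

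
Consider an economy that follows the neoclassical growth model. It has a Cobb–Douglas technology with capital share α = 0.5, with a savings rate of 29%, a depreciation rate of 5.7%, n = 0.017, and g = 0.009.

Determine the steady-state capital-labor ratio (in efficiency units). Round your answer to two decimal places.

k* ≈ 12.21

In steady state, investment equals break-even investment: s·k^α = (n + g + δ)·k.
Dividing both sides by k: k^(1−α) = s / (n + g + δ).
k^0.5 = 0.29 / (0.017 + 0.009 + 0.057) = 0.29 / 0.083 = 3.4940
k* = 3.4940^(1/0.5) ≈ 12.2080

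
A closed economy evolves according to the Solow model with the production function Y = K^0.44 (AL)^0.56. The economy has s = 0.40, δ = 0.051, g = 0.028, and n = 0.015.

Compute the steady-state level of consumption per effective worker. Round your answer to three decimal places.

c* ≈ 1.872

In steady state, investment equals break-even investment: s·k^α = (n + g + δ)·k.
Dividing both sides by k: k^(1−α) = s / (n + g + δ).
k^0.56 = 0.40 / (0.015 + 0.028 + 0.051) = 0.40 / 0.094 = 4.2553
k* = 4.2553^(1/0.56) ≈ 13.2767
y* = (k*)^α = 13.2767^0.44 ≈ 3.1200
c* = (1 − s)·y* = (1 − 0.40) × 3.1200 ≈ 1.8720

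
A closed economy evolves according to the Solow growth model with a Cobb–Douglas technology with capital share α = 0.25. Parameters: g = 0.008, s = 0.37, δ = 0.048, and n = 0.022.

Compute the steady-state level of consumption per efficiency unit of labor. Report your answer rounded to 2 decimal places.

In steady state, investment equals break-even investment: s·k^α = (n + g + δ)·k.
Dividing both sides by k: k^(1−α) = s / (n + g + δ).
k^0.75 = 0.37 / (0.022 + 0.008 + 0.048) = 0.37 / 0.078 = 4.7436
k* = 4.7436^(1/0.75) ≈ 7.9704
y* = (k*)^α = 7.9704^0.25 ≈ 1.6802
c* = (1 − s)·y* = (1 − 0.37) × 1.6802 ≈ 1.0585

c* = 1.06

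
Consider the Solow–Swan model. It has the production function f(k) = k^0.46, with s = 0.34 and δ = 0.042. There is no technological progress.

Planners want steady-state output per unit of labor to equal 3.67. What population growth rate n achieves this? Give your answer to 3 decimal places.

At the steady state, Δk = 0, so s·k^α = (n + δ)·k.
Since y* = [s/(n + δ)]^(α/(1−α)), we have s/(n + δ) = (y*)^((1−α)/α) = 3.67^1.1739 = 4.6011.
Therefore n + δ = s / 4.6011 = 0.34 / 4.6011 = 0.0739, so n = 0.0739 − 0.042 = 0.0319.

n ≈ 0.032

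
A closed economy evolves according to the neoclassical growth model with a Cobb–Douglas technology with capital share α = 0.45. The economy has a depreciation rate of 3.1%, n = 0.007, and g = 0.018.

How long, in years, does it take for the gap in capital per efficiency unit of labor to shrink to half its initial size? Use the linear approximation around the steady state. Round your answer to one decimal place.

half-life ≈ 22.5 years

Near the steady state the convergence rate is λ = (1 − α)(n + g + δ).
λ = (1 − 0.45) × 0.056 = 0.55 × 0.056 = 0.0308
Half-life = ln 2 / λ = 0.6931 / 0.0308 ≈ 22.50 years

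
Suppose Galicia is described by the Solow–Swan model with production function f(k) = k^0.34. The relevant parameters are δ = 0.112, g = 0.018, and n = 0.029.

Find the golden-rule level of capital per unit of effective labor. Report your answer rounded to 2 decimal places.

The golden rule sets f'(k) = n + g + δ, i.e. α·k^(α−1) = n + g + δ.
So k^(1−α) = α / (n + g + δ) = 0.34 / 0.159 = 2.1384.
k_gold = 2.1384^(1/0.66) ≈ 3.1633

k_gold ≈ 3.16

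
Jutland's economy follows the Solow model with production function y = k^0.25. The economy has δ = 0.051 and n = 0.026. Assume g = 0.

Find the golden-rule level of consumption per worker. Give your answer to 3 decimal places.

c_gold ≈ 1.111

At the golden rule, f'(k) = n + δ, so α·k^(α−1) = n + δ and k_gold = (α/(n + δ))^(1/(1−α)).
k_gold = (0.25/0.077)^(1/0.75) = 3.2468^1.3333 ≈ 4.8075
c_gold = f(k_gold) − (n + δ)·k_gold = 1.4807 − 0.077×4.8075 ≈ 1.1105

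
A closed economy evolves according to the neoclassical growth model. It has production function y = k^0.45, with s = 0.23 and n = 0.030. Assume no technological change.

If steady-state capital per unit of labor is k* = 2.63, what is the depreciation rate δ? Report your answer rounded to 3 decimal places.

δ ≈ 0.105

At the steady state, Δk = 0, so s·k^α = (n + δ)·k.
So s / (n + δ) = (k*)^(1−α) = 2.63^0.55 = 1.7021.
Therefore n + δ = s / 1.7021 = 0.23 / 1.7021 = 0.1351, so δ = 0.1351 − 0.030 = 0.1051.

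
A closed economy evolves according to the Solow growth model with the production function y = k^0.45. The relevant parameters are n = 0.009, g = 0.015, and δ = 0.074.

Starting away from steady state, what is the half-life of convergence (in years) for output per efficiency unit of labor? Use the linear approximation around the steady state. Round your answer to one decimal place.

Near the steady state the convergence rate is λ = (1 − α)(n + g + δ).
λ = (1 − 0.45) × 0.098 = 0.55 × 0.098 = 0.0539
Half-life = ln 2 / λ = 0.6931 / 0.0539 ≈ 12.86 years

half-life ≈ 12.9 years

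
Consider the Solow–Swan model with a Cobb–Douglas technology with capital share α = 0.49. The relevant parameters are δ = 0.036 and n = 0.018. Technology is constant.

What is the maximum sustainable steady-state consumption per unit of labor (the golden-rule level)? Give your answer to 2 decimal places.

c_gold ≈ 4.24

At the golden rule, f'(k) = n + δ, so α·k^(α−1) = n + δ and k_gold = (α/(n + δ))^(1/(1−α)).
k_gold = (0.49/0.054)^(1/0.51) = 9.0741^1.9608 ≈ 75.5199
c_gold = f(k_gold) − (n + δ)·k_gold = 8.3224 − 0.054×75.5199 ≈ 4.2443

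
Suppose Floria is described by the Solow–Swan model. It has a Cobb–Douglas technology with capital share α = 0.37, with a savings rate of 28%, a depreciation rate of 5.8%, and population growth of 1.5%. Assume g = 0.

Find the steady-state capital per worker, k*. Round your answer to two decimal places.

k* ≈ 8.45

In steady state, investment equals break-even investment: s·k^α = (n + δ)·k.
Rearranging, k^(1−α) = s / (n + δ).
k^0.63 = 0.28 / (0.015 + 0.058) = 0.28 / 0.073 = 3.8356
k* = 3.8356^(1/0.63) ≈ 8.4473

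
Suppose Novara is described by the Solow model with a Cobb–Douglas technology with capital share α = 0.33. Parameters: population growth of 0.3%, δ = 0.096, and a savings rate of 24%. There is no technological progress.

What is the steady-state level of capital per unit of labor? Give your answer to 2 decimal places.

At the steady state, Δk = 0, so s·k^α = (n + δ)·k.
Rearranging, k^(1−α) = s / (n + δ).
k^0.67 = 0.24 / (0.003 + 0.096) = 0.24 / 0.099 = 2.4242
k* = 2.4242^(1/0.67) ≈ 3.7496

k* = 3.75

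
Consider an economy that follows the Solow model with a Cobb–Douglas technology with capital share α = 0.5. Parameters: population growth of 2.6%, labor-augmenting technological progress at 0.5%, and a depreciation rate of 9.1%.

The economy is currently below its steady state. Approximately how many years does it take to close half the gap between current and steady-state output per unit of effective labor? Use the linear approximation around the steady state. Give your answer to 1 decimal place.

about 11.4 years

Near the steady state the convergence rate is λ = (1 − α)(n + g + δ).
λ = (1 − 0.5) × 0.122 = 0.5 × 0.122 = 0.0610
Half-life = ln 2 / λ = 0.6931 / 0.0610 ≈ 11.36 years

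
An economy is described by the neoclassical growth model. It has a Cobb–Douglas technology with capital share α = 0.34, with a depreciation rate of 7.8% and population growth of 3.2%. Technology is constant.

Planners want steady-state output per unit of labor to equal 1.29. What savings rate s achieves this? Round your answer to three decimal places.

Steady state requires s·f(k) = (n + δ)·k, i.e. s·k^α = (n + δ)·k.
Since y* = [s/(n + δ)]^(α/(1−α)), we have s/(n + δ) = (y*)^((1−α)/α) = 1.29^1.9412 = 1.6394.
Therefore s = 1.6394 × (n + δ) = 1.6394 × 0.110 = 0.1803.

s ≈ 0.180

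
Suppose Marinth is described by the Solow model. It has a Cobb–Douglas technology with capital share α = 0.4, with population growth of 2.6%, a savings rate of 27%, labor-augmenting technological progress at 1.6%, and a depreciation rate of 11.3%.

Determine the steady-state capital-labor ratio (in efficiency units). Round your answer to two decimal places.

k* ≈ 2.52

At the steady state, Δk = 0, so s·k^α = (n + g + δ)·k.
Dividing both sides by k: k^(1−α) = s / (n + g + δ).
k^0.6 = 0.27 / (0.026 + 0.016 + 0.113) = 0.27 / 0.155 = 1.7419
k* = 1.7419^(1/0.6) ≈ 2.5218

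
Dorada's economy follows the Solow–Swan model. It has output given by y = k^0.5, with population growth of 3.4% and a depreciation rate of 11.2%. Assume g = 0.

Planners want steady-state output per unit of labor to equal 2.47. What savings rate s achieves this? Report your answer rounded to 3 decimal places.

In steady state, investment equals break-even investment: s·k^α = (n + δ)·k.
Since y* = [s/(n + δ)]^(α/(1−α)), we have s/(n + δ) = (y*)^((1−α)/α) = 2.47^1 = 2.4700.
Therefore s = 2.4700 × (n + δ) = 2.4700 × 0.146 = 0.3606.

s ≈ 0.361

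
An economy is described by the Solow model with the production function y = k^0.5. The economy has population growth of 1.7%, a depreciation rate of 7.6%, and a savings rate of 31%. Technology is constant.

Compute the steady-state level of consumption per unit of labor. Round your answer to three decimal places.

In steady state, investment equals break-even investment: s·k^α = (n + δ)·k.
Dividing both sides by k: k^(1−α) = s / (n + δ).
k^0.5 = 0.31 / (0.017 + 0.076) = 0.31 / 0.093 = 3.3333
k* = 3.3333^(1/0.5) ≈ 11.1109
y* = (k*)^α = 11.1109^0.5 ≈ 3.3333
c* = (1 − s)·y* = (1 − 0.31) × 3.3333 ≈ 2.3000

c* ≈ 2.300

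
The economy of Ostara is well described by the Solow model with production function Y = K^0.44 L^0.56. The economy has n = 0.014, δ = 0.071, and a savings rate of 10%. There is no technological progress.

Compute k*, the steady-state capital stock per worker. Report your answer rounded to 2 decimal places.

Steady state requires s·f(k) = (n + δ)·k, i.e. s·k^α = (n + δ)·k.
Dividing both sides by k: k^(1−α) = s / (n + δ).
k^0.56 = 0.10 / (0.014 + 0.071) = 0.10 / 0.085 = 1.1765
k* = 1.1765^(1/0.56) ≈ 1.3368

k* ≈ 1.34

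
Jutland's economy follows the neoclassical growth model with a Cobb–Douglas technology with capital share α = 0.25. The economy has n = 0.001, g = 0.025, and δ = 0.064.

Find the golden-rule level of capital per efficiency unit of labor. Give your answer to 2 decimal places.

k_gold ≈ 3.90

The golden rule sets f'(k) = n + g + δ, i.e. α·k^(α−1) = n + g + δ.
So k^(1−α) = α / (n + g + δ) = 0.25 / 0.090 = 2.7778.
k_gold = 2.7778^(1/0.75) ≈ 3.9048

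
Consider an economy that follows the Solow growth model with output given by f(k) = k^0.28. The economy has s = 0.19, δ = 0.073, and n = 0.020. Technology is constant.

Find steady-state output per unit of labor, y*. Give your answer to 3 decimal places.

Steady state requires s·f(k) = (n + δ)·k, i.e. s·k^α = (n + δ)·k.
Dividing both sides by k: k^(1−α) = s / (n + δ).
k^0.72 = 0.19 / (0.020 + 0.073) = 0.19 / 0.093 = 2.0430
k* = 2.0430^(1/0.72) ≈ 2.6973
y* = (k*)^α = 2.6973^0.28 ≈ 1.3203

y* ≈ 1.320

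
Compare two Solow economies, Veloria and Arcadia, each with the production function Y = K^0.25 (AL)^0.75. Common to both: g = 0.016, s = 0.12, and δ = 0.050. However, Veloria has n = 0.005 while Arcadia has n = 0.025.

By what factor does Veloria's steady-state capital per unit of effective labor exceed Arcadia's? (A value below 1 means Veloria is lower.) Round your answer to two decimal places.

ratio ≈ 1.39

Steady-state k* = [s/(n + g + δ)]^(1/(1−α)), so the ratio is [ (s_V/(n + g + δ)_V) / (s_A/(n + g + δ)_A) ]^1.3333.
s_V/(n + g + δ)_V = 0.12/0.071 = 1.6901; s_A/(n + g + δ)_A = 0.12/0.091 = 1.3187.
Ratio = (1.6901/1.3187)^1.3333 = 1.2816^1.3333 ≈ 1.3921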